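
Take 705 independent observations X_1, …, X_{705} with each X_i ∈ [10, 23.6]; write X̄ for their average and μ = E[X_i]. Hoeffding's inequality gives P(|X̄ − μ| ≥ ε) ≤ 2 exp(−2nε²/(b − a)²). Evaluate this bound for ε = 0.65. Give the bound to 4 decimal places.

0.0798

Exponent: 2nε²/(b − a)² = 2·705·0.65² / 13.6² = 3.22083.
Bound = 2·exp(−3.22083) = 0.07984.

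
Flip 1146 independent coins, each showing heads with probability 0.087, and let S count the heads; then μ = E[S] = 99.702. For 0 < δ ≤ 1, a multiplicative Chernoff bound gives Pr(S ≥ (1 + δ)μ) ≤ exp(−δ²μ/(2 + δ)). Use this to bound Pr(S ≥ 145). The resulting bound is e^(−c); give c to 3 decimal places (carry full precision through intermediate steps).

8.385

Write 145 = (1 + δ)μ, so δ = 145/99.702 − 1 = 0.4543339…
Then the exponent is δ²μ/(2 + δ) = (145 − μ)² / (μ·(2 + δ)) = 8.385337.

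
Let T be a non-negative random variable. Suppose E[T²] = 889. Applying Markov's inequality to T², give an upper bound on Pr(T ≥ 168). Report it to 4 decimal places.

0.0315

Since T ≥ 0, the event {T ≥ 168} is the same as {T² ≥ 28224}.
Markov's inequality applied to T² gives Pr(T² ≥ 28224) ≤ E[T²]/28224 = 889/28224 = 0.0315.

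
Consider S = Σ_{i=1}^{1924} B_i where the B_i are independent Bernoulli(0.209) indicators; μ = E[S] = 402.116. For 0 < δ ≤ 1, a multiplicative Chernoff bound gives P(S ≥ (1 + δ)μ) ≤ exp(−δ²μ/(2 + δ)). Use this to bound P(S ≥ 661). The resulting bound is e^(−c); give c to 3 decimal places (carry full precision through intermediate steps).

63.042

Write 661 = (1 + δ)μ, so δ = 661/402.116 − 1 = 0.6438043…
Then the exponent is δ²μ/(2 + δ) = (661 − μ)² / (μ·(2 + δ)) = 63.041969.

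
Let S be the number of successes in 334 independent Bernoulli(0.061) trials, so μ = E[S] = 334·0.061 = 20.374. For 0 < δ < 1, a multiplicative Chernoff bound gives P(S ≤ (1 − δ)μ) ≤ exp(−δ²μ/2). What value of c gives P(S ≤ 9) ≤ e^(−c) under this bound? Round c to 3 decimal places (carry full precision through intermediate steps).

Write 9 = (1 − δ)μ, so δ = 1 − 9/20.374 = 0.5582605…
Then the exponent is δ²μ/2 = (μ − 9)²/(2μ) = 3.174828.

3.175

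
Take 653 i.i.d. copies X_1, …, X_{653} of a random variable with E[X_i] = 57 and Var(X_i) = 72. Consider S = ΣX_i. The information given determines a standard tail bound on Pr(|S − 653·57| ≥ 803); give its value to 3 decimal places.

With mean and variance of each term known, Chebyshev's inequality bounds the deviation of the sum (or sample mean).
Var(S) = n·Var(X_i) = 653·72 = 47016.
Chebyshev: Pr(|S − 653·57| ≥ 803) ≤ Var(S)/803² = 47016/644809 = 0.0729.

0.073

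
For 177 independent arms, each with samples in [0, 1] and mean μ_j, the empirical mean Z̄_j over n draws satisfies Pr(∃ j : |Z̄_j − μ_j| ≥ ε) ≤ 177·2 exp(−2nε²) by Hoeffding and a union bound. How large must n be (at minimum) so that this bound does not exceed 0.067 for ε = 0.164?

Need 2·177·exp(−2nε²) ≤ 0.067, i.e. exp(−2nε²) ≤ 0.067/354.
So 2nε² ≥ ln(354/0.067) = 8.572360.
Hence n ≥ 8.572360/(2·0.164²) = 159.361.
The smallest integer n is 160.

160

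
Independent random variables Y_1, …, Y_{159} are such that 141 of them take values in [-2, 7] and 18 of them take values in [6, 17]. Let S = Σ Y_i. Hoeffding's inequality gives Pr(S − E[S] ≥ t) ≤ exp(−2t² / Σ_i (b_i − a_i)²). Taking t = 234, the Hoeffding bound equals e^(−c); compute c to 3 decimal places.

8.053

Σ(b_i − a_i)² = 141·9² + 18·11² = 13599.
c = 2t² / 13599 = 2·234² / 13599 = 8.0529.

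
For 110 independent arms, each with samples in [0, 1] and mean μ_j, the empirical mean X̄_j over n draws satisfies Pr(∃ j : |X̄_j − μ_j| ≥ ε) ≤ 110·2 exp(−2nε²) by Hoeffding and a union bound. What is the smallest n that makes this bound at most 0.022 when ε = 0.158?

Need 2·110·exp(−2nε²) ≤ 0.022, i.e. exp(−2nε²) ≤ 0.022/220.
So 2nε² ≥ ln(220/0.022) = 9.210340.
Hence n ≥ 9.210340/(2·0.158²) = 184.472.
The smallest integer n is 185.

185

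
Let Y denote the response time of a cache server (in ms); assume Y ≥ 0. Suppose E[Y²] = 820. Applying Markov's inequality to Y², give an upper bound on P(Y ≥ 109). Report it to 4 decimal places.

Since Y ≥ 0, the event {Y ≥ 109} is the same as {Y² ≥ 11881}.
Markov's inequality applied to Y² gives P(Y² ≥ 11881) ≤ E[Y²]/11881 = 820/11881 = 0.0690.

0.0690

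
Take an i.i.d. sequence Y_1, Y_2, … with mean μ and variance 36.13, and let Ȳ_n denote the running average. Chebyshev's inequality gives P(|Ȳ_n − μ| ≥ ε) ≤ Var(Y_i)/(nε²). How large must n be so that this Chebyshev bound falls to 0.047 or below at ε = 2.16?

165

Require 36.13/(n·2.16²) ≤ 0.047, i.e. n ≥ 36.13/(0.047·2.16²) = 164.764.
The smallest integer n is 165.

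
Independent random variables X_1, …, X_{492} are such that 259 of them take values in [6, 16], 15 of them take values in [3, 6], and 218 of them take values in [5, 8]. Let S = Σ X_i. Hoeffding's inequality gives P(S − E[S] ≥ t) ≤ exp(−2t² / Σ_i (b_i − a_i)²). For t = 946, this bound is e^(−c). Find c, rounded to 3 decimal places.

63.929

Σ(b_i − a_i)² = 259·10² + 15·3² + 218·3² = 27997.
c = 2t² / 27997 = 2·946² / 27997 = 63.9294.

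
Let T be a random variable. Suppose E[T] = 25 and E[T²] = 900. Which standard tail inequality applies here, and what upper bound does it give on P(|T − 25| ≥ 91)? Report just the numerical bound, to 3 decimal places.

0.033

The first two moments determine the variance, so Chebyshev's inequality is the sharpest standard bound available.
Var(T) = E[T²] − (E[T])² = 900 − 625 = 275.
Chebyshev's inequality: P(|T − μ| ≥ t) ≤ Var(T)/t² = 275/8281 = 0.0332.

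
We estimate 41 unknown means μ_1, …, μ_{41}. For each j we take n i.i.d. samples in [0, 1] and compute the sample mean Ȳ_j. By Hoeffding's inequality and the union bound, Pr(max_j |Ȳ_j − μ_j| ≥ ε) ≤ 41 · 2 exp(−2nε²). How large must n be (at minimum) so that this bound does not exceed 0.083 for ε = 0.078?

Need 2·41·exp(−2nε²) ≤ 0.083, i.e. exp(−2nε²) ≤ 0.083/82.
So 2nε² ≥ ln(82/0.083) = 6.895634.
Hence n ≥ 6.895634/(2·0.078²) = 566.702.
The smallest integer n is 567.

567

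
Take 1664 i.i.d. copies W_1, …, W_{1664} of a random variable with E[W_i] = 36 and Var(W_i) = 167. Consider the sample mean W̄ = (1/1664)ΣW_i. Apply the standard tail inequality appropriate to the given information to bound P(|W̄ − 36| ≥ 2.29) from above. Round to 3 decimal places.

With mean and variance of each term known, Chebyshev's inequality bounds the deviation of the sum (or sample mean).
Var(W̄) = Var(W_i)/n = 167/1664 = 0.10036.
Chebyshev: P(|W̄ − 36| ≥ 2.29) ≤ Var(W̄)/(2.29)² = 167/(1664·2.29²) = 0.0191.

0.019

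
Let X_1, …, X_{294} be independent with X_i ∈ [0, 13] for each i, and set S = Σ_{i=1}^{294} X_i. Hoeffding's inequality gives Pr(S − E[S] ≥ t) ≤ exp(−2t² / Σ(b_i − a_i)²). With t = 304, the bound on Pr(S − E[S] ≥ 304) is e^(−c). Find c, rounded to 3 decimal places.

Σ(b_i − a_i)² = 294·(13)² = 49686.
c = 2t²/49686 = 2·304²/49686 = 3.7200.

3.720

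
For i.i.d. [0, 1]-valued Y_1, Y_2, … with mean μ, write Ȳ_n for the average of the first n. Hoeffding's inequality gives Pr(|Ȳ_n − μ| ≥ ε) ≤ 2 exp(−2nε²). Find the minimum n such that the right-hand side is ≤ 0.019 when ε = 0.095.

Require 2·exp(−2nε²) ≤ 0.019, i.e. 2nε² ≥ ln(2/0.019) = 4.656463.
So n ≥ 4.656463 / (2·0.095²) = 257.976.
The smallest integer n is 258.

258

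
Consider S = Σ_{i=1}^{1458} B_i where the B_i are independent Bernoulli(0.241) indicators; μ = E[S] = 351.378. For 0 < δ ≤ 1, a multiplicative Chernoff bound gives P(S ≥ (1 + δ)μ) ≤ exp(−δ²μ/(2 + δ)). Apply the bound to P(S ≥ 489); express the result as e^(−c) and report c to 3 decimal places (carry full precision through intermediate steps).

Write 489 = (1 + δ)μ, so δ = 489/351.378 − 1 = 0.3916637…
Then the exponent is δ²μ/(2 + δ) = (489 − μ)² / (μ·(2 + δ)) = 22.537257.

22.537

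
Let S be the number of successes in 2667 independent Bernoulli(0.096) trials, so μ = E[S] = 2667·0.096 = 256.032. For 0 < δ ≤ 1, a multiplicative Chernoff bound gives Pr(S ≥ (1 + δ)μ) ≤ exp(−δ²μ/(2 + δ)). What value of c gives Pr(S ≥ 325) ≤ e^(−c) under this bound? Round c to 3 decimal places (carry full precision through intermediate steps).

Write 325 = (1 + δ)μ, so δ = 325/256.032 − 1 = 0.2693726…
Then the exponent is δ²μ/(2 + δ) = (325 − μ)² / (μ·(2 + δ)) = 8.186442.

8.186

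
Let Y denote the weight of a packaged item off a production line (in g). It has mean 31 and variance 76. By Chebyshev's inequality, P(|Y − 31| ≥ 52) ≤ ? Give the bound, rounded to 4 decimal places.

0.0281

Chebyshev: P(|Y − μ| ≥ t) ≤ Var(Y)/t².
Bound = 76 / 2704 = 0.0281.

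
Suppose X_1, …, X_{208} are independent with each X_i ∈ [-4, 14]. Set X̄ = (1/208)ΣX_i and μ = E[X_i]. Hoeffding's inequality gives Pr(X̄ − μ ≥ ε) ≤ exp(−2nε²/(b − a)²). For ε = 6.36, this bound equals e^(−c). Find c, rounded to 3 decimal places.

c = 2nε²/(b − a)² = 2·208·6.36² / 18² = 51.9353.

51.935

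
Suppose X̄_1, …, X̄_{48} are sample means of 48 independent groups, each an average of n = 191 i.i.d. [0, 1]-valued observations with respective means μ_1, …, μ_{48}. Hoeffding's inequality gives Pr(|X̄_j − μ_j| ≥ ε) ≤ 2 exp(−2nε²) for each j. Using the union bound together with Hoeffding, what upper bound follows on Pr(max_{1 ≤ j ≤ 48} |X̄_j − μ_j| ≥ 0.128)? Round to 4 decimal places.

0.1837

Per-experiment Hoeffding bound: 2·exp(−2·191·0.128²) = 2·exp(−6.25869) = 0.0038275.
Union bound over 48 events: 48·0.0038275 = 0.18372.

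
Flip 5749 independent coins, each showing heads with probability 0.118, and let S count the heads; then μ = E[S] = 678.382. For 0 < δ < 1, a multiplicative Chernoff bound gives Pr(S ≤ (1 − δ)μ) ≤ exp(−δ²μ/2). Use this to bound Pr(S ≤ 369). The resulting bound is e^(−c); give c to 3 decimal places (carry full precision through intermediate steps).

Write 369 = (1 − δ)μ, so δ = 1 − 369/678.382 = 0.4560587…
Then the exponent is δ²μ/2 = (μ − 369)²/(2μ) = 70.548173.

70.548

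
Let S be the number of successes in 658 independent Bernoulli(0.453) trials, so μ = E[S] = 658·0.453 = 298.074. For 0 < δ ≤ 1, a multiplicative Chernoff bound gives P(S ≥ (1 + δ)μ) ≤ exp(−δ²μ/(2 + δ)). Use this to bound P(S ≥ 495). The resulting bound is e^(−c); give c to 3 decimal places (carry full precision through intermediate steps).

Write 495 = (1 + δ)μ, so δ = 495/298.074 − 1 = 0.6606614…
Then the exponent is δ²μ/(2 + δ) = (495 − μ)² / (μ·(2 + δ)) = 48.898148.

48.898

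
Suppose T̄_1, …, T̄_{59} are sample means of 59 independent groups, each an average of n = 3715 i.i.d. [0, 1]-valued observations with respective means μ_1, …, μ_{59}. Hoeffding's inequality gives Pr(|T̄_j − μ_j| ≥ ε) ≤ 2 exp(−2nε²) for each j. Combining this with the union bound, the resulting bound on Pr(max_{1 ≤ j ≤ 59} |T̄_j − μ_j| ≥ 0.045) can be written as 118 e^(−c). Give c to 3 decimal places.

15.046

Union bound over the 59 events: Pr(max_{1 ≤ j ≤ 59} |T̄_j − μ_j| ≥ 0.045) ≤ 59·2·exp(−2nε²) = 118 exp(−2·3715·0.045²).
So c = 2·3715·0.045² = 15.0457.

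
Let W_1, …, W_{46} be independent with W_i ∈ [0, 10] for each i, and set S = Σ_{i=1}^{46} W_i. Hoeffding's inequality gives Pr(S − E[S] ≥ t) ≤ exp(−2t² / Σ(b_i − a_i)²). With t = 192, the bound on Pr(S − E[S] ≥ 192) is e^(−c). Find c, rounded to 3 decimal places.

16.028

Σ(b_i − a_i)² = 46·(10)² = 4600.
c = 2t²/4600 = 2·192²/4600 = 16.0278.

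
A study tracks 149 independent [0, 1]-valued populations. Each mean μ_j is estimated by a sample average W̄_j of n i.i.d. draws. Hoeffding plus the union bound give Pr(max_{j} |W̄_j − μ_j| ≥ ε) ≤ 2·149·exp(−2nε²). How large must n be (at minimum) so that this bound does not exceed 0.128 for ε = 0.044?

2003

Need 2·149·exp(−2nε²) ≤ 0.128, i.e. exp(−2nε²) ≤ 0.128/298.
So 2nε² ≥ ln(298/0.128) = 7.752819.
Hence n ≥ 7.752819/(2·0.044²) = 2002.278.
The smallest integer n is 2003.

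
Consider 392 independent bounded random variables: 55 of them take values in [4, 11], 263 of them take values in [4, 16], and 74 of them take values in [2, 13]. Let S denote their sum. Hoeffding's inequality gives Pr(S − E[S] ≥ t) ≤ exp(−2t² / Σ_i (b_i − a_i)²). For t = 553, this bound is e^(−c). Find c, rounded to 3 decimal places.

Σ(b_i − a_i)² = 55·7² + 263·12² + 74·11² = 49521.
c = 2t² / 49521 = 2·553² / 49521 = 12.3507.

12.351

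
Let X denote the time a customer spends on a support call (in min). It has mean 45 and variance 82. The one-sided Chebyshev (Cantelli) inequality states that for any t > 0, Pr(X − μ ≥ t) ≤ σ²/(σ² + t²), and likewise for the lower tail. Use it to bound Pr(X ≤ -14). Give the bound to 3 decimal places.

Here σ² = 82 and t = 59, so σ² + t² = 3563.
Cantelli's bound: 82/3563 = 0.0230.

0.023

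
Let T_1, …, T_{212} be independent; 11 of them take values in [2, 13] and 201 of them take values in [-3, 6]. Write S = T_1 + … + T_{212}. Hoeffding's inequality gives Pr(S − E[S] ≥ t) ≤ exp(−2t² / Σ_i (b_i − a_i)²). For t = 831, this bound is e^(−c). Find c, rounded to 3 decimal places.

Σ(b_i − a_i)² = 11·11² + 201·9² = 17612.
c = 2t² / 17612 = 2·831² / 17612 = 78.4194.

78.419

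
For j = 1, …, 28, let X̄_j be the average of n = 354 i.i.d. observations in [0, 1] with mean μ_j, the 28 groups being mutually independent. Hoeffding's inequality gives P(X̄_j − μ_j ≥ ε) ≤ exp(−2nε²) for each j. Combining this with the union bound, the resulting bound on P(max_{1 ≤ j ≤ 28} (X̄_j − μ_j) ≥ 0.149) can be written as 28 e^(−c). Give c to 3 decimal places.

Union bound over the 28 events: P(max_{1 ≤ j ≤ 28} (X̄_j − μ_j) ≥ 0.149) ≤ 28·exp(−2nε²) = 28 exp(−2·354·0.149²).
So c = 2·354·0.149² = 15.7183.

15.718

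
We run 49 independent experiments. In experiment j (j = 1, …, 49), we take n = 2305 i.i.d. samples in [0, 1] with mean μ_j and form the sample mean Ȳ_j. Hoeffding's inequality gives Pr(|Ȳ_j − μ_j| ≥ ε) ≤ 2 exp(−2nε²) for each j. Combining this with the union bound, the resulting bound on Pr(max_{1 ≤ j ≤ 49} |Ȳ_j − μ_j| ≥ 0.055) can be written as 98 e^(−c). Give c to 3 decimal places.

13.945

Union bound over the 49 events: Pr(max_{1 ≤ j ≤ 49} |Ȳ_j − μ_j| ≥ 0.055) ≤ 49·2·exp(−2nε²) = 98 exp(−2·2305·0.055²).
So c = 2·2305·0.055² = 13.9452.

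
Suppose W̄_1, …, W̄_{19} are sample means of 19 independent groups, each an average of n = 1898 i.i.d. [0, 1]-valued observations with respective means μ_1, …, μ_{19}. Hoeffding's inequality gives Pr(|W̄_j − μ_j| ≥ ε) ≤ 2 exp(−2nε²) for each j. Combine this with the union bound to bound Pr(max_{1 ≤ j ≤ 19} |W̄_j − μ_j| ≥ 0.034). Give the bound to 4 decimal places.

Per-experiment Hoeffding bound: 2·exp(−2·1898·0.034²) = 2·exp(−4.38818) = 0.024847.
Union bound over 19 events: 19·0.024847 = 0.47209.

0.4721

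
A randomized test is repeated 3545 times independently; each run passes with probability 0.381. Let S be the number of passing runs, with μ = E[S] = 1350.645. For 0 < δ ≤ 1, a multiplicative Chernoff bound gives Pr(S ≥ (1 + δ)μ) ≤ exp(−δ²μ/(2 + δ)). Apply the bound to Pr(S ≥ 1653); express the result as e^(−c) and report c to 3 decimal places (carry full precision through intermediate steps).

30.436

Write 1653 = (1 + δ)μ, so δ = 1653/1350.645 − 1 = 0.2238597…
Then the exponent is δ²μ/(2 + δ) = (1653 − μ)² / (μ·(2 + δ)) = 30.435869.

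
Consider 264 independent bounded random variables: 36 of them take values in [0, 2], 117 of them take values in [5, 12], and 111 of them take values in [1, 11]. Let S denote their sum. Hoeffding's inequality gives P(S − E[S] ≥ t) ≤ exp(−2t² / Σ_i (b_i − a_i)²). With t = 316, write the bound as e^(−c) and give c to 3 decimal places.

11.764

Σ(b_i − a_i)² = 36·2² + 117·7² + 111·10² = 16977.
c = 2t² / 16977 = 2·316² / 16977 = 11.7637.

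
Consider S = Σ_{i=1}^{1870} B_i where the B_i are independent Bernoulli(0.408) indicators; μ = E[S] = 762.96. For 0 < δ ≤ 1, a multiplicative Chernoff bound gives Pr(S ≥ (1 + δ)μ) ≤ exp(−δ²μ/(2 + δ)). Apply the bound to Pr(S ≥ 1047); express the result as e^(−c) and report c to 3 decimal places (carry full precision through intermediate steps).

44.575

Write 1047 = (1 + δ)μ, so δ = 1047/762.96 − 1 = 0.3722869…
Then the exponent is δ²μ/(2 + δ) = (1047 − μ)² / (μ·(2 + δ)) = 44.574864.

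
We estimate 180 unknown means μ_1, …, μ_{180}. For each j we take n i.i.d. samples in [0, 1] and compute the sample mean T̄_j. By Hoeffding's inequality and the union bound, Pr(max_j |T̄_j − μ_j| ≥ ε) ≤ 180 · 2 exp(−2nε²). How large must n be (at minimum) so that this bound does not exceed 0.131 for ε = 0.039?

2604

Need 2·180·exp(−2nε²) ≤ 0.131, i.e. exp(−2nε²) ≤ 0.131/360.
So 2nε² ≥ ln(360/0.131) = 7.918662.
Hence n ≥ 7.918662/(2·0.039²) = 2603.110.
The smallest integer n is 2604.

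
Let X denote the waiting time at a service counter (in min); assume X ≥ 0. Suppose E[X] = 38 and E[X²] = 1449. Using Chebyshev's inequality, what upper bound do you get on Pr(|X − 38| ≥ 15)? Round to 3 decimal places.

Var(X) = E[X²] − (E[X])² = 1449 − 1444 = 5.
Chebyshev's inequality: Pr(|X − μ| ≥ t) ≤ Var(X)/t² = 5/225 = 0.0222.

0.022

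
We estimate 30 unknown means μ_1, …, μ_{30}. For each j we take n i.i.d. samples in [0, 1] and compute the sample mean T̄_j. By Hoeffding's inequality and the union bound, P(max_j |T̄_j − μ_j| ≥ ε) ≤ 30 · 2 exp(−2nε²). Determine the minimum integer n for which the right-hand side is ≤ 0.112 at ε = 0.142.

156

Need 2·30·exp(−2nε²) ≤ 0.112, i.e. exp(−2nε²) ≤ 0.112/60.
So 2nε² ≥ ln(60/0.112) = 6.283601.
Hence n ≥ 6.283601/(2·0.142²) = 155.812.
The smallest integer n is 156.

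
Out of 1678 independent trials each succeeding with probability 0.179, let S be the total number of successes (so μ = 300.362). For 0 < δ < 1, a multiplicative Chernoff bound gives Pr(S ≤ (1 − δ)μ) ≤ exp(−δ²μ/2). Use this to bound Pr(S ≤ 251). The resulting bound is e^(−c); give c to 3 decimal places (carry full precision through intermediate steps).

4.056

Write 251 = (1 − δ)μ, so δ = 1 − 251/300.362 = 0.1643417…
Then the exponent is δ²μ/2 = (μ − 251)²/(2μ) = 4.056117.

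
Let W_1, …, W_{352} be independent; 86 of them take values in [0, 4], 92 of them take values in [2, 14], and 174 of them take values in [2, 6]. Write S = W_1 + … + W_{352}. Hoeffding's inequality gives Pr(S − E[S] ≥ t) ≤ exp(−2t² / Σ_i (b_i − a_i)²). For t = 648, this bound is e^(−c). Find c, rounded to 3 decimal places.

48.243

Σ(b_i − a_i)² = 86·4² + 92·12² + 174·4² = 17408.
c = 2t² / 17408 = 2·648² / 17408 = 48.2426.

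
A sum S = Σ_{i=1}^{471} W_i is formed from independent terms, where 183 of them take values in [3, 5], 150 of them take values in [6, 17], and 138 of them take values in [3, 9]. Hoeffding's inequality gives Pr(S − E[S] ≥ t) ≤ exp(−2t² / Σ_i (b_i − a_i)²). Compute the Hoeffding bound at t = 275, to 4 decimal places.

Σ(b_i − a_i)² = 183·2² + 150·11² + 138·6² = 23850.
Exponent = 2·275² / 23850 = 6.34172.
Bound = exp(−6.34172) = 0.00176.

0.0018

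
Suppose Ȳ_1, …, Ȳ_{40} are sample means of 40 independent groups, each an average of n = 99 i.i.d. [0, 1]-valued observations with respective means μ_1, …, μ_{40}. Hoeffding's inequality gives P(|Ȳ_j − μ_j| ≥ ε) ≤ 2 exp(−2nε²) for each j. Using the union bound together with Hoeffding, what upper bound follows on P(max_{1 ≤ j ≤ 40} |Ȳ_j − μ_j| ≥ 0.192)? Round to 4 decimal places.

0.0541

Per-experiment Hoeffding bound: 2·exp(−2·99·0.192²) = 2·exp(−7.29907) = 0.0013523.
Union bound over 40 events: 40·0.0013523 = 0.05409.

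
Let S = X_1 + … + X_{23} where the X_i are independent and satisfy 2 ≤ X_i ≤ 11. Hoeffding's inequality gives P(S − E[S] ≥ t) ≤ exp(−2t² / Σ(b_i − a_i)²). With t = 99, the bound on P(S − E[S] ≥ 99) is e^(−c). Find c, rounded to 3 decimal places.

10.522

Σ(b_i − a_i)² = 23·(9)² = 1863.
c = 2t²/1863 = 2·99²/1863 = 10.5217.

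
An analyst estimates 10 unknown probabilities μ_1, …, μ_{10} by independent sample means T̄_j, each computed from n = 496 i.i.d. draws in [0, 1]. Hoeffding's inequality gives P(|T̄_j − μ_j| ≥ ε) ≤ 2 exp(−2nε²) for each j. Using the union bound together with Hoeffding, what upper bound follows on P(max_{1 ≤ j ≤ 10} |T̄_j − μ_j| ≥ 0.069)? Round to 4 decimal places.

Per-experiment Hoeffding bound: 2·exp(−2·496·0.069²) = 2·exp(−4.72291) = 0.017779.
Union bound over 10 events: 10·0.017779 = 0.17779.

0.1778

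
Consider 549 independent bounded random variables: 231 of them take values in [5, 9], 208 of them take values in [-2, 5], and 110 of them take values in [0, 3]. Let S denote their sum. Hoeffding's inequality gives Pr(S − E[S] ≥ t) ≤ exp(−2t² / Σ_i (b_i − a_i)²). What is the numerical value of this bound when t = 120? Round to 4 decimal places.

0.1443

Σ(b_i − a_i)² = 231·4² + 208·7² + 110·3² = 14878.
Exponent = 2·120² / 14878 = 1.93574.
Bound = exp(−1.93574) = 0.14432.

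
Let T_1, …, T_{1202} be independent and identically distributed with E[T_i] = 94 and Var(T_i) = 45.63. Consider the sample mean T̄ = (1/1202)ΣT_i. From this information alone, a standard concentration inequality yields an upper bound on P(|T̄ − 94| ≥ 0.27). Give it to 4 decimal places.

0.5207

With mean and variance of each term known, Chebyshev's inequality bounds the deviation of the sum (or sample mean).
Var(T̄) = Var(T_i)/n = 45.63/1202 = 0.037962.
Chebyshev: P(|T̄ − 94| ≥ 0.27) ≤ Var(T̄)/(0.27)² = 45.63/(1202·0.27²) = 0.5207.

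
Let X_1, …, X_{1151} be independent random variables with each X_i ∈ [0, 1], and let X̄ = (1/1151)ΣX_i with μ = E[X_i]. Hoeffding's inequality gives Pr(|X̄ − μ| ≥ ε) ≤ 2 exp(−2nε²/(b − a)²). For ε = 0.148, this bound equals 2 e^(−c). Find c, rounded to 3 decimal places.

50.423

c = 2nε²/(b − a)² = 2·1151·0.148² / 1² = 50.4230.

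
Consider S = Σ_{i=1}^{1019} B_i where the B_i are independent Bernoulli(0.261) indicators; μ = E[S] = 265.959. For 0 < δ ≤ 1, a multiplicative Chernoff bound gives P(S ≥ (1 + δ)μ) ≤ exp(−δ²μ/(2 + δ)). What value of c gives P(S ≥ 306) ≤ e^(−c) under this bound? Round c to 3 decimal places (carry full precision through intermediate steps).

Write 306 = (1 + δ)μ, so δ = 306/265.959 − 1 = 0.1505533…
Then the exponent is δ²μ/(2 + δ) = (306 − μ)² / (μ·(2 + δ)) = 2.803141.

2.803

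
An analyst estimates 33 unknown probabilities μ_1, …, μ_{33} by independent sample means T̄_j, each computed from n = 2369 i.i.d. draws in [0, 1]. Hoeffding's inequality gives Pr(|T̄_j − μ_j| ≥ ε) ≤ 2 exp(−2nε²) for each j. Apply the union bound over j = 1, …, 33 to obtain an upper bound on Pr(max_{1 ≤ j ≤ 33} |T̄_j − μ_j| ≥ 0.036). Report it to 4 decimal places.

0.1422

Per-experiment Hoeffding bound: 2·exp(−2·2369·0.036²) = 2·exp(−6.14045) = 0.0043079.
Union bound over 33 events: 33·0.0043079 = 0.14216.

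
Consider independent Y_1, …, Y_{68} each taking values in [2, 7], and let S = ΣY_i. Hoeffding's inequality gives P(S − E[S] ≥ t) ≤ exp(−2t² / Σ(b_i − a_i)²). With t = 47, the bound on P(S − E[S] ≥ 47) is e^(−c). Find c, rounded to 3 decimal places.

2.599

Σ(b_i − a_i)² = 68·(5)² = 1700.
c = 2t²/1700 = 2·47²/1700 = 2.5988.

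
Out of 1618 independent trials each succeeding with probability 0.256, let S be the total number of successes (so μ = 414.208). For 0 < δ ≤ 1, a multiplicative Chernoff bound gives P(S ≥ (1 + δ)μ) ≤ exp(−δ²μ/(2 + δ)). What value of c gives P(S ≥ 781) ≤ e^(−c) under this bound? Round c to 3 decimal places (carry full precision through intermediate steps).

112.563

Write 781 = (1 + δ)μ, so δ = 781/414.208 − 1 = 0.8855261…
Then the exponent is δ²μ/(2 + δ) = (781 − μ)² / (μ·(2 + δ)) = 112.563145.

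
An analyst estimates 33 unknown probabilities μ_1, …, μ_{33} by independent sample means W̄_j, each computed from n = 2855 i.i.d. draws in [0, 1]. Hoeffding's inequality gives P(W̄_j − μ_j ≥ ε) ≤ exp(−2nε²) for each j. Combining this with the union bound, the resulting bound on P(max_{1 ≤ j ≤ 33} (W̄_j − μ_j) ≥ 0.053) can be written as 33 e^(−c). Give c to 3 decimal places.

16.039

Union bound over the 33 events: P(max_{1 ≤ j ≤ 33} (W̄_j − μ_j) ≥ 0.053) ≤ 33·exp(−2nε²) = 33 exp(−2·2855·0.053²).
So c = 2·2855·0.053² = 16.0394.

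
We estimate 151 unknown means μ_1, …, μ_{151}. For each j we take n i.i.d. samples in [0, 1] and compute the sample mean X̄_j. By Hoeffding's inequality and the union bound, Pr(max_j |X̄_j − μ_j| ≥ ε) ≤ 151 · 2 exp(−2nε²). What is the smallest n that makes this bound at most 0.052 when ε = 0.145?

Need 2·151·exp(−2nε²) ≤ 0.052, i.e. exp(−2nε²) ≤ 0.052/302.
So 2nε² ≥ ln(302/0.052) = 8.666939.
Hence n ≥ 8.666939/(2·0.145²) = 206.110.
The smallest integer n is 207.

207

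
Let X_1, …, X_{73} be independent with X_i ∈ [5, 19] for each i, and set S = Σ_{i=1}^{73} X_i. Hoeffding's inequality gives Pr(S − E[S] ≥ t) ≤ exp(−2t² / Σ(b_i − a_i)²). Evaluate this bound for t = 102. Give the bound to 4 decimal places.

Σ(b_i − a_i)² = 73·(14)² = 14308.
Exponent = 2·102²/14308 = 1.4543.
Bound = exp(−1.4543) = 0.23357.

0.2336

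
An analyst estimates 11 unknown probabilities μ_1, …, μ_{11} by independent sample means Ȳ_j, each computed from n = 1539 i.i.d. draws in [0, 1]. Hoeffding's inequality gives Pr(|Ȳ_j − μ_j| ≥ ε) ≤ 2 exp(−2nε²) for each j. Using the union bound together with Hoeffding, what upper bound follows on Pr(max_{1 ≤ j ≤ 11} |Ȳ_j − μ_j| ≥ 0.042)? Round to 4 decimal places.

0.0965

Per-experiment Hoeffding bound: 2·exp(−2·1539·0.042²) = 2·exp(−5.42959) = 0.0087698.
Union bound over 11 events: 11·0.0087698 = 0.09647.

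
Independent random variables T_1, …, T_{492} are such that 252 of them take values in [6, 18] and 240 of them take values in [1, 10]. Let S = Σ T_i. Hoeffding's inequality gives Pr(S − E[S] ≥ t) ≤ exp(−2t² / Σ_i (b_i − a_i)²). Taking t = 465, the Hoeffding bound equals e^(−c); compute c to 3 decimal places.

Σ(b_i − a_i)² = 252·12² + 240·9² = 55728.
c = 2t² / 55728 = 2·465² / 55728 = 7.7600.

7.760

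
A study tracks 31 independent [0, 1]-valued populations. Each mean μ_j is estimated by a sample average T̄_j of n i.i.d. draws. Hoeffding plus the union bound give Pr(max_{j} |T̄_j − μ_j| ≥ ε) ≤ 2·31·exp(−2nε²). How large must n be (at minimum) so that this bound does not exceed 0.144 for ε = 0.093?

Need 2·31·exp(−2nε²) ≤ 0.144, i.e. exp(−2nε²) ≤ 0.144/62.
So 2nε² ≥ ln(62/0.144) = 6.065076.
Hence n ≥ 6.065076/(2·0.093²) = 350.623.
The smallest integer n is 351.

351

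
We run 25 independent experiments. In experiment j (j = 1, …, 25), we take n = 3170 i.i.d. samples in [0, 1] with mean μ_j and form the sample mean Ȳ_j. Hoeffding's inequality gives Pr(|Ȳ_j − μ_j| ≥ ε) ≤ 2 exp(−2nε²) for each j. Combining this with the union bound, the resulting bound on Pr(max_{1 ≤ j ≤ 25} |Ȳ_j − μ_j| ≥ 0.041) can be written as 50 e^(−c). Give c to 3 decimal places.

Union bound over the 25 events: Pr(max_{1 ≤ j ≤ 25} |Ȳ_j − μ_j| ≥ 0.041) ≤ 25·2·exp(−2nε²) = 50 exp(−2·3170·0.041²).
So c = 2·3170·0.041² = 10.6575.

10.658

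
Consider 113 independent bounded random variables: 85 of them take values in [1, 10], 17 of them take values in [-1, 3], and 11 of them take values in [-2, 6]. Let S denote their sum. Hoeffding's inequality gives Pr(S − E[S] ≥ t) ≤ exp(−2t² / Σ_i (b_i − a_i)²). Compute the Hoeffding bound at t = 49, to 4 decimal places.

Σ(b_i − a_i)² = 85·9² + 17·4² + 11·8² = 7861.
Exponent = 2·49² / 7861 = 0.61086.
Bound = exp(−0.61086) = 0.54288.

0.5429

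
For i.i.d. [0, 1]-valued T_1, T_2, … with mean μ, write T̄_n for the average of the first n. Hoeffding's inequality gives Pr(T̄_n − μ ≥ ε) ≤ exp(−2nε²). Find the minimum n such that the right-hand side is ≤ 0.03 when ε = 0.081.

268

Require exp(−2nε²) ≤ 0.03, i.e. 2nε² ≥ ln(1/0.03) = 3.506558.
So n ≥ 3.506558 / (2·0.081²) = 267.227.
The smallest integer n is 268.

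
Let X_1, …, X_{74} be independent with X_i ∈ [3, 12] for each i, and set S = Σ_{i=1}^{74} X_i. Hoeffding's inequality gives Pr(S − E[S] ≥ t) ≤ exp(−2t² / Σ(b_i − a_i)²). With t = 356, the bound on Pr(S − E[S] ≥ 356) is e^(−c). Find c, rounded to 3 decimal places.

42.288

Σ(b_i − a_i)² = 74·(9)² = 5994.
c = 2t²/5994 = 2·356²/5994 = 42.2876.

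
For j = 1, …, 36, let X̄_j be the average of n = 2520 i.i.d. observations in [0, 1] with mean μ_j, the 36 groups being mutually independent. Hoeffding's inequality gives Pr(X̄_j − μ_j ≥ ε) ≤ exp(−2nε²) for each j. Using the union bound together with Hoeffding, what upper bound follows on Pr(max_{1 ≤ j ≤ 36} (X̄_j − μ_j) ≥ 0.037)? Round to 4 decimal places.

0.0363

Per-experiment Hoeffding bound: exp(−2·2520·0.037²) = exp(−6.89976) = 0.001008.
Union bound over 36 events: 36·0.001008 = 0.03629.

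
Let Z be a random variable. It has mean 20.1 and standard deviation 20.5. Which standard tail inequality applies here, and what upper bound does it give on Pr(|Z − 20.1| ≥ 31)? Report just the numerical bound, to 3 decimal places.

0.437

Mean and variance are known, so Chebyshev's inequality applies.
Chebyshev: Pr(|Z − μ| ≥ t) ≤ Var(Z)/t².
Var(Z) = σ² = 20.5² = 420.25.
Bound = 420.25 / 961 = 0.4373.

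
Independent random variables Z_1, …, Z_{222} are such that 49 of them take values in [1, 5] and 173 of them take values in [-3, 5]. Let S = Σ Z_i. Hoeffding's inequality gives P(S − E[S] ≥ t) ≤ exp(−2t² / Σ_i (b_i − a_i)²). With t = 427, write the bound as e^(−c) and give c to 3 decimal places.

Σ(b_i − a_i)² = 49·4² + 173·8² = 11856.
c = 2t² / 11856 = 2·427² / 11856 = 30.7573.

30.757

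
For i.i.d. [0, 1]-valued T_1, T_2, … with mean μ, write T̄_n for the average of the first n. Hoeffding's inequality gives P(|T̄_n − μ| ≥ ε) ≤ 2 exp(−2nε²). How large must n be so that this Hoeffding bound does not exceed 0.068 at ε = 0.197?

44

Require 2·exp(−2nε²) ≤ 0.068, i.e. 2nε² ≥ ln(2/0.068) = 3.381395.
So n ≥ 3.381395 / (2·0.197²) = 43.565.
The smallest integer n is 44.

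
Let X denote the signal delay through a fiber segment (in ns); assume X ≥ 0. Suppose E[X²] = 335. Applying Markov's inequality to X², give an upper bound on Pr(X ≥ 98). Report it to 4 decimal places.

Since X ≥ 0, the event {X ≥ 98} is the same as {X² ≥ 9604}.
Markov's inequality applied to X² gives Pr(X² ≥ 9604) ≤ E[X²]/9604 = 335/9604 = 0.0349.

0.0349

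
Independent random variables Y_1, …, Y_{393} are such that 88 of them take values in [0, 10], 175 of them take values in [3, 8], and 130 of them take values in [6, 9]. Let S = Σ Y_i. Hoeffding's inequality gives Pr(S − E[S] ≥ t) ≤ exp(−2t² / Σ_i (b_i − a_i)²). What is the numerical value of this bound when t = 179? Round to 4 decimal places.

Σ(b_i − a_i)² = 88·10² + 175·5² + 130·3² = 14345.
Exponent = 2·179² / 14345 = 4.46720.
Bound = exp(−4.46720) = 0.01148.

0.0115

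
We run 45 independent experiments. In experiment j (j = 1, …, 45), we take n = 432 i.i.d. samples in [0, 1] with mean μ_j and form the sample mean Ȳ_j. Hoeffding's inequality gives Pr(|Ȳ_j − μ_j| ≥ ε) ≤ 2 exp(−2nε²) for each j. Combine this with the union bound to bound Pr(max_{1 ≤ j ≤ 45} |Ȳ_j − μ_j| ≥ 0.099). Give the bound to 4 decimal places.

0.0189

Per-experiment Hoeffding bound: 2·exp(−2·432·0.099²) = 2·exp(−8.46806) = 0.00042014.
Union bound over 45 events: 45·0.00042014 = 0.01891.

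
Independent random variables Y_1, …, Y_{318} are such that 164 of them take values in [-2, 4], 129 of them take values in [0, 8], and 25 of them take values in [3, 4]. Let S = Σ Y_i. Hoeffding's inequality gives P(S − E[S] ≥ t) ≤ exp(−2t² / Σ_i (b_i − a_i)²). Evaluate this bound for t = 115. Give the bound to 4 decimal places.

0.1550

Σ(b_i − a_i)² = 164·6² + 129·8² + 25·1² = 14185.
Exponent = 2·115² / 14185 = 1.86465.
Bound = exp(−1.86465) = 0.15495.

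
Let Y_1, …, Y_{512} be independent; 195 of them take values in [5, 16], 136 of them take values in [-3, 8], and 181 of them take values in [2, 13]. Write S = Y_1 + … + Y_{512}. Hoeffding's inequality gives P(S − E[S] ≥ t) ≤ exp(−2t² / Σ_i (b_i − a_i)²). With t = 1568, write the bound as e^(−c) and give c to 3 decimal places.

Σ(b_i − a_i)² = 195·11² + 136·11² + 181·11² = 61952.
c = 2t² / 61952 = 2·1568² / 61952 = 79.3719.

79.372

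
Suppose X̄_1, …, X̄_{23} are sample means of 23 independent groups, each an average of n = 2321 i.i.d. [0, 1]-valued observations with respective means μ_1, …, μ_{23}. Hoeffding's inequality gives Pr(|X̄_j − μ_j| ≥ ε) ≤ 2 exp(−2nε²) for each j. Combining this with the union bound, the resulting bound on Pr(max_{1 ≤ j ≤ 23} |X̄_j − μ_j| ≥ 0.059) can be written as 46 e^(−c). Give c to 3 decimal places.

16.159

Union bound over the 23 events: Pr(max_{1 ≤ j ≤ 23} |X̄_j − μ_j| ≥ 0.059) ≤ 23·2·exp(−2nε²) = 46 exp(−2·2321·0.059²).
So c = 2·2321·0.059² = 16.1588.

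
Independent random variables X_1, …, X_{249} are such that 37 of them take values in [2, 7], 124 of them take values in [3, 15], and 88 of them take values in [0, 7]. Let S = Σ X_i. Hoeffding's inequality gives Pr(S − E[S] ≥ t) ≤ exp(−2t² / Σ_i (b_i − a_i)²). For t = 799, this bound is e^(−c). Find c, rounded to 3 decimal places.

Σ(b_i − a_i)² = 37·5² + 124·12² + 88·7² = 23093.
c = 2t² / 23093 = 2·799² / 23093 = 55.2896.

55.290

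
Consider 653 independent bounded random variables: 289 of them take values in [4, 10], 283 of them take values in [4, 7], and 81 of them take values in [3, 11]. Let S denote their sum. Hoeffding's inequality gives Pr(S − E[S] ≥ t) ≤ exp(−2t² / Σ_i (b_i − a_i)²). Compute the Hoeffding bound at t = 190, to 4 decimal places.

0.0187

Σ(b_i − a_i)² = 289·6² + 283·3² + 81·8² = 18135.
Exponent = 2·190² / 18135 = 3.98125.
Bound = exp(−3.98125) = 0.01866.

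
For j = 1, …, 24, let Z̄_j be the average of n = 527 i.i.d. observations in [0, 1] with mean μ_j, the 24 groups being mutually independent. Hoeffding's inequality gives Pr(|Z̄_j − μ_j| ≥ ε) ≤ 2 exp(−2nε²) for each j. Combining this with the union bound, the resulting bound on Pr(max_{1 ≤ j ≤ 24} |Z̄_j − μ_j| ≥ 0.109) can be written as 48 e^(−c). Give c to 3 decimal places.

Union bound over the 24 events: Pr(max_{1 ≤ j ≤ 24} |Z̄_j − μ_j| ≥ 0.109) ≤ 24·2·exp(−2nε²) = 48 exp(−2·527·0.109²).
So c = 2·527·0.109² = 12.5226.

12.523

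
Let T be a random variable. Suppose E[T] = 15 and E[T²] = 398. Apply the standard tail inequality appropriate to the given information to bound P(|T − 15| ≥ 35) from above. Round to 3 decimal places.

0.141

The first two moments determine the variance, so Chebyshev's inequality is the sharpest standard bound available.
Var(T) = E[T²] − (E[T])² = 398 − 225 = 173.
Chebyshev's inequality: P(|T − μ| ≥ t) ≤ Var(T)/t² = 173/1225 = 0.1412.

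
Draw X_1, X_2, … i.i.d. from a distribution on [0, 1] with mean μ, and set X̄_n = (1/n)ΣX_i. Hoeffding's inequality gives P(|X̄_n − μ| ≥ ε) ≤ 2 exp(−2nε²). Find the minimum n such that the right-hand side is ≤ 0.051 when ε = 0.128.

Require 2·exp(−2nε²) ≤ 0.051, i.e. 2nε² ≥ ln(2/0.051) = 3.669077.
So n ≥ 3.669077 / (2·0.128²) = 111.971.
The smallest integer n is 112.

112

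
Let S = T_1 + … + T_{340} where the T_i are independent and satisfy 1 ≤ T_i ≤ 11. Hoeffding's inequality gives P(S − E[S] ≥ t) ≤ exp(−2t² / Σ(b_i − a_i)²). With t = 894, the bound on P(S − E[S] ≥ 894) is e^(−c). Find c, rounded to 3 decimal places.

47.014

Σ(b_i − a_i)² = 340·(10)² = 34000.
c = 2t²/34000 = 2·894²/34000 = 47.0139.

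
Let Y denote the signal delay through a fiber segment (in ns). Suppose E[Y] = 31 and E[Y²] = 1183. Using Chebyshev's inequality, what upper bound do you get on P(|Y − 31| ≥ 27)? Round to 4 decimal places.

Var(Y) = E[Y²] − (E[Y])² = 1183 − 961 = 222.
Chebyshev's inequality: P(|Y − μ| ≥ t) ≤ Var(Y)/t² = 222/729 = 0.3045.

0.3045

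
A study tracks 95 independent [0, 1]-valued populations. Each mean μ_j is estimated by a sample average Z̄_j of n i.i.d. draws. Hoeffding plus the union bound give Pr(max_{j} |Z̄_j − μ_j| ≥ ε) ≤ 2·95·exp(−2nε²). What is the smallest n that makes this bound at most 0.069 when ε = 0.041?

Need 2·95·exp(−2nε²) ≤ 0.069, i.e. exp(−2nε²) ≤ 0.069/190.
So 2nε² ≥ ln(190/0.069) = 7.920673.
Hence n ≥ 7.920673/(2·0.041²) = 2355.941.
The smallest integer n is 2356.

2356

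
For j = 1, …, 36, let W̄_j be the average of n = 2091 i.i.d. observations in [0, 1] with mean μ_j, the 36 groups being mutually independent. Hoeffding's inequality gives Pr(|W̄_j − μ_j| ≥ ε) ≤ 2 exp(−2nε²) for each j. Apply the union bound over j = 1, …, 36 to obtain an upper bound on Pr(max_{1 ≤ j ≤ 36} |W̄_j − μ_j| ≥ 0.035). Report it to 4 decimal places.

0.4290

Per-experiment Hoeffding bound: 2·exp(−2·2091·0.035²) = 2·exp(−5.12295) = 0.011917.
Union bound over 36 events: 36·0.011917 = 0.42901.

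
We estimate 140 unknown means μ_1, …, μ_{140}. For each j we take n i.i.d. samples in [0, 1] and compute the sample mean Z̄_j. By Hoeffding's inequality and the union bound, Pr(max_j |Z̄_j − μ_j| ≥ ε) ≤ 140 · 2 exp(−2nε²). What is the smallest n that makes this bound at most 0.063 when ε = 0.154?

Need 2·140·exp(−2nε²) ≤ 0.063, i.e. exp(−2nε²) ≤ 0.063/280.
So 2nε² ≥ ln(280/0.063) = 8.399410.
Hence n ≥ 8.399410/(2·0.154²) = 177.083.
The smallest integer n is 178.

178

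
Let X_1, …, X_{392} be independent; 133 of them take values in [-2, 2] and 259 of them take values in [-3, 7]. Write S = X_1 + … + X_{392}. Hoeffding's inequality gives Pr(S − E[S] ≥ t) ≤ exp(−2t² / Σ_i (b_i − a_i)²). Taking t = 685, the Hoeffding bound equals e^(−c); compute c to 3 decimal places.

Σ(b_i − a_i)² = 133·4² + 259·10² = 28028.
c = 2t² / 28028 = 2·685² / 28028 = 33.4826.

33.483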